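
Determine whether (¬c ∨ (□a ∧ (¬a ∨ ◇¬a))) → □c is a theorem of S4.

No, not valid

Tableau for the negation ¬((¬c ∨ (□a ∧ (¬a ∨ ◇¬a))) → □c):
1. ¬((¬c ∨ (□a ∧ (¬a ∨ ◇¬a))) → □c), u
2. ¬c ∨ (□a ∧ (¬a ∨ ◇¬a)), u
3. ¬□c, u
4. ¬c, u
5. ¬c, v
Accessibility: uRu, uRv, vRv
The negation has an open branch (countermodel exists).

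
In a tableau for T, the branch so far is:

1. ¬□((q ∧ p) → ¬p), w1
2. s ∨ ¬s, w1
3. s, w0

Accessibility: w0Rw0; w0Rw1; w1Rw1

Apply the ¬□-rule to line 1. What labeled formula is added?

a fresh world w2 with w1Rw2, and ¬((q ∧ p) → ¬p) at w2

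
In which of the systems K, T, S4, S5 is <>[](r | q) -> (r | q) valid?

S5

S4-tableau for the negation ~(<>[](r | q) -> (r | q)):
1. ~(<>[](r | q) -> (r | q)), w0
2. <>[](r | q), w0
3. ~(r | q), w0
4. ~r, w0
5. ~q, w0
6. [](r | q), w1
7. r | q, w1
8. q, w1
Accessibility: w0Rw0, w0Rw1, w1Rw1
Complete open branch: countermodel on an S4-frame, so not valid in S4, nor in K, T (the same frame is also a K-frame and a T-frame).
S5-tableau for the negation ~(<>[](r | q) -> (r | q)):
1. ~(<>[](r | q) -> (r | q)), w0
2. <>[](r | q), w0
3. ~(r | q), w0
4. ~r, w0
5. ~q, w0
6. [](r | q), w1
7. r | q, w0
8. r | q, w1
9. q, w0
Accessibility: w0Rw0, w0Rw1, w1Rw0, w1Rw1
Branch closes: q and ~q both at w0.
Every branch closes (one shown): valid in S5.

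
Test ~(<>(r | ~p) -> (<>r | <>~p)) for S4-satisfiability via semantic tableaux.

Unsatisfiable

1. ~(<>(r | ~p) -> (<>r | <>~p)), 0
2. <>(r | ~p), 0   [~->-rule on 1]
3. ~(<>r | <>~p), 0   [~->-rule on 1]
4. ~<>r, 0   [~|-rule on 3]
5. ~<>~p, 0   [~|-rule on 3]
6. ~r, 0   [~<>-rule on 4 via 0R0]
7. p, 0   [~<>-rule on 5 via 0R0]
8. r | ~p, 1   [<>-rule on 2: fresh world 1, 0R1]
9. ~r, 1   [~<>-rule on 4 via 0R1]
10. p, 1   [~<>-rule on 5 via 0R1]
11. ~p, 1   [|-rule on 8 (branches; this branch)]
Accessibility: 0R0, 0R1, 1R1
Branch closes: p and ~p both at 1.
(One branch shown.) All branches close.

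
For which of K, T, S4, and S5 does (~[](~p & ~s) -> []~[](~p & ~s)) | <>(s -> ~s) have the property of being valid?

T, S4, S5

K-tableau for the negation ~((~[](~p & ~s) -> []~[](~p & ~s)) | <>(s -> ~s)):
1. ~((~[](~p & ~s) -> []~[](~p & ~s)) | <>(s -> ~s)), 0
2. ~(~[](~p & ~s) -> []~[](~p & ~s)), 0   [~|-rule on 1]
3. ~<>(s -> ~s), 0   [~|-rule on 1]
4. ~[](~p & ~s), 0   [~->-rule on 2]
5. ~[]~[](~p & ~s), 0   [~->-rule on 2]
6. ~(~p & ~s), 1   [~[]-rule on 4: fresh world 1, 0R1]
7. ~(s -> ~s), 1   [~<>-rule on 3 via 0R1]
8. s, 1   [~->-rule on 7]
9. [](~p & ~s), 2   [~[]-rule on 5: fresh world 2, 0R2]
10. ~(s -> ~s), 2   [~<>-rule on 3 via 0R2]
11. s, 2   [~->-rule on 10]
Accessibility: 0R1, 0R2
Complete open branch: countermodel on a K-frame, so not valid in K.
T-tableau for the negation ~((~[](~p & ~s) -> []~[](~p & ~s)) | <>(s -> ~s)):
1. ~((~[](~p & ~s) -> []~[](~p & ~s)) | <>(s -> ~s)), 0
2. ~(~[](~p & ~s) -> []~[](~p & ~s)), 0   [~|-rule on 1]
3. ~<>(s -> ~s), 0   [~|-rule on 1]
4. ~[](~p & ~s), 0   [~->-rule on 2]
5. ~[]~[](~p & ~s), 0   [~->-rule on 2]
6. ~(s -> ~s), 0   [~<>-rule on 3 via 0R0]
7. s, 0   [~->-rule on 6]
8. ~(~p & ~s), 1   [~[]-rule on 4: fresh world 1, 0R1]
9. ~(s -> ~s), 1   [~<>-rule on 3 via 0R1]
10. s, 1   [~->-rule on 9]
11. [](~p & ~s), 2   [~[]-rule on 5: fresh world 2, 0R2]
12. ~(s -> ~s), 2   [~<>-rule on 3 via 0R2]
13. s, 2   [~->-rule on 12]
14. ~p & ~s, 2   [[]-rule on 11 via 2R2]
15. ~p, 2   [&-rule on 14]
16. ~s, 2   [&-rule on 14]
Accessibility: 0R0, 0R1, 0R2, 1R1, 2R2
Branch closes: s and ~s both at 2.
Every branch closes (one shown): valid in T, hence also in S4, S5 (every theorem of T is a theorem of S4 and S5).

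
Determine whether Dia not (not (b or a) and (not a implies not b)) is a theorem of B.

Tableau for the negation not Dia not (not (b or a) and (not a implies not b)):
1. not Dia not (not (b or a) and (not a implies not b)), w0
2. not (b or a) and (not a implies not b), w0
3. not (b or a), w0
4. not a implies not b, w0
5. not b, w0
6. not a, w0
Accessibility: w0Rw0
The negation has an open branch (countermodel exists).

Not valid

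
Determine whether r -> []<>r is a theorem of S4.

Tableau for the negation ~(r -> []<>r):
1. ~(r -> []<>r), 0
2. r, 0
3. ~[]<>r, 0
4. ~<>r, 1
5. ~r, 1
Accessibility: 0R0, 0R1, 1R1
The negation has an open branch (countermodel exists).

No, not valid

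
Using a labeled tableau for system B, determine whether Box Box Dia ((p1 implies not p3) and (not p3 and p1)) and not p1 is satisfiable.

1. Box Box Dia ((p1 implies not p3) and (not p3 and p1)) and not p1, u
2. Box Box Dia ((p1 implies not p3) and (not p3 and p1)), u   [and-rule on 1]
3. not p1, u   [and-rule on 1]
4. Box Dia ((p1 implies not p3) and (not p3 and p1)), u   [Box-rule on 2 via uRu]
5. Dia ((p1 implies not p3) and (not p3 and p1)), u   [Box-rule on 4 via uRu]
6. (p1 implies not p3) and (not p3 and p1), v   [Dia-rule on 5: fresh world v, uRv]
7. p1 implies not p3, v   [and-rule on 6]
8. not p3 and p1, v   [and-rule on 6]
9. not p3, v   [and-rule on 8]
10. p1, v   [and-rule on 8]
11. Box Dia ((p1 implies not p3) and (not p3 and p1)), v   [Box-rule on 2 via uRv]
12. Dia ((p1 implies not p3) and (not p3 and p1)), v   [Box-rule on 4 via uRv]
13. (p1 implies not p3) and (not p3 and p1), w   [Dia-rule on 12: fresh world w, vRw]
14. p1 implies not p3, w   [and-rule on 13]
15. not p3 and p1, w   [and-rule on 13]
16. not p3, w   [and-rule on 15]
17. p1, w   [and-rule on 15]
18. Dia ((p1 implies not p3) and (not p3 and p1)), w   [Box-rule on 11 via vRw]
19. (p1 implies not p3) and (not p3 and p1), x   [Dia-rule on 18: fresh world x, wRx]
20. p1 implies not p3, x   [and-rule on 19]
21. not p3 and p1, x   [and-rule on 19]
22. not p3, x   [and-rule on 21]
23. p1, x   [and-rule on 21]
Accessibility: uRu, uRv, vRu, vRv, vRw, wRv, wRw, wRx, xRw, xRx

Satisfiable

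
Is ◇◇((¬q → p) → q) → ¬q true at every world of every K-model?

No, not valid

Tableau for the negation ¬(◇◇((¬q → p) → q) → ¬q):
1. ¬(◇◇((¬q → p) → q) → ¬q), w0
2. ◇◇((¬q → p) → q), w0   [¬→-rule on 1]
3. q, w0   [¬→-rule on 1]
4. ◇((¬q → p) → q), w1   [◇-rule on 2: fresh world w1, w0Rw1]
5. (¬q → p) → q, w2   [◇-rule on 4: fresh world w2, w1Rw2]
6. q, w2   [→-rule on 5 (branches; this branch)]
Accessibility: w0Rw1, w1Rw2
The negation has an open branch (countermodel exists).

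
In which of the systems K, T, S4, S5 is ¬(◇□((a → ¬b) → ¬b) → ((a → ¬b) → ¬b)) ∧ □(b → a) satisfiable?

K

K-tableau for the formula:
1. ¬(◇□((a → ¬b) → ¬b) → ((a → ¬b) → ¬b)) ∧ □(b → a), 0
2. ¬(◇□((a → ¬b) → ¬b) → ((a → ¬b) → ¬b)), 0
3. □(b → a), 0
4. ◇□((a → ¬b) → ¬b), 0
5. ¬((a → ¬b) → ¬b), 0
6. a → ¬b, 0
7. b, 0
8. ¬a, 0
9. □((a → ¬b) → ¬b), 1
10. b → a, 1
11. a, 1
Accessibility: 0R1
Complete open branch: satisfiable in K.
T-tableau for the formula:
1. ¬(◇□((a → ¬b) → ¬b) → ((a → ¬b) → ¬b)) ∧ □(b → a), 0
2. ¬(◇□((a → ¬b) → ¬b) → ((a → ¬b) → ¬b)), 0
3. □(b → a), 0
4. ◇□((a → ¬b) → ¬b), 0
5. ¬((a → ¬b) → ¬b), 0
6. a → ¬b, 0
7. b, 0
8. b → a, 0
9. ¬a, 0
10. a, 0
Accessibility: 0R0
Branch closes: a and ¬a both at 0.
Every branch closes (one shown): unsatisfiable in T, hence also in S4, S5 (every S4/S5-frame is a T-frame).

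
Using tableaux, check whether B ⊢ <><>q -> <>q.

Tableau for the negation ~(<><>q -> <>q):
1. ~(<><>q -> <>q), 0
2. <><>q, 0
3. ~<>q, 0
4. ~q, 0
5. <>q, 1
6. ~q, 1
7. q, 2
Accessibility: 0R0, 0R1, 1R0, 1R1, 1R2, 2R1, 2R2
The negation has an open branch (countermodel exists).

Not valid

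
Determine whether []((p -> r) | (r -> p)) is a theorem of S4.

Tableau for the negation ~[]((p -> r) | (r -> p)):
1. ~[]((p -> r) | (r -> p)), w0
2. ~((p -> r) | (r -> p)), w1
3. ~(p -> r), w1
4. ~(r -> p), w1
5. p, w1
6. ~r, w1
7. r, w1
8. ~p, w1
Accessibility: w0Rw0, w0Rw1, w1Rw1
Branch closes: r and ~r both at w1.
All branches of the negation close; one closing branch shown above.

Valid in S4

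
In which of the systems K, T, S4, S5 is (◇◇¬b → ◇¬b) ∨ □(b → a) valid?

T-tableau for the negation ¬((◇◇¬b → ◇¬b) ∨ □(b → a)):
1. ¬((◇◇¬b → ◇¬b) ∨ □(b → a)), 0
2. ¬(◇◇¬b → ◇¬b), 0
3. ¬□(b → a), 0
4. ◇◇¬b, 0
5. ¬◇¬b, 0
6. b, 0
7. ¬(b → a), 1
8. b, 1
9. ¬a, 1
10. ◇¬b, 2
11. b, 2
12. ¬b, 3
Accessibility: 0R0, 0R1, 0R2, 1R1, 2R2, 2R3, 3R3
Complete open branch: countermodel on a T-frame, so not valid in T, nor in K (the same frame is also a K-frame).
S4-tableau for the negation ¬((◇◇¬b → ◇¬b) ∨ □(b → a)):
1. ¬((◇◇¬b → ◇¬b) ∨ □(b → a)), 0
2. ¬(◇◇¬b → ◇¬b), 0
3. ¬□(b → a), 0
4. ◇◇¬b, 0
5. ¬◇¬b, 0
6. b, 0
7. ¬(b → a), 1
8. b, 1
9. ¬a, 1
10. ◇¬b, 2
11. b, 2
12. ¬b, 3
13. b, 3
Accessibility: 0R0, 0R1, 0R2, 0R3, 1R1, 2R2, 2R3, 3R3
Branch closes: b and ¬b both at 3.
Every branch closes (one shown): valid in S4, hence also in S5 (every theorem of S4 is a theorem of S5).

S4, S5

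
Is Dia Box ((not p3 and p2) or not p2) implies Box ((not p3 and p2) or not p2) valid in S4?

Tableau for the negation not (Dia Box ((not p3 and p2) or not p2) implies Box ((not p3 and p2) or not p2)):
1. not (Dia Box ((not p3 and p2) or not p2) implies Box ((not p3 and p2) or not p2)), w0
2. Dia Box ((not p3 and p2) or not p2), w0
3. not Box ((not p3 and p2) or not p2), w0
4. Box ((not p3 and p2) or not p2), w1
5. (not p3 and p2) or not p2, w1
6. not p2, w1
7. not ((not p3 and p2) or not p2), w2
8. not (not p3 and p2), w2
9. p2, w2
10. p3, w2
Accessibility: w0Rw0, w0Rw1, w0Rw2, w1Rw1, w2Rw2
The negation has an open branch (countermodel exists).

Not valid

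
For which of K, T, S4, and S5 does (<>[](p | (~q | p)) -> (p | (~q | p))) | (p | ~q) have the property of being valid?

S5-tableau for the negation ~((<>[](p | (~q | p)) -> (p | (~q | p))) | (p | ~q)):
1. ~((<>[](p | (~q | p)) -> (p | (~q | p))) | (p | ~q)), 0
2. ~(<>[](p | (~q | p)) -> (p | (~q | p))), 0   [~|-rule on 1]
3. ~(p | ~q), 0   [~|-rule on 1]
4. <>[](p | (~q | p)), 0   [~->-rule on 2]
5. ~(p | (~q | p)), 0   [~->-rule on 2]
6. ~p, 0   [~|-rule on 3]
7. q, 0   [~|-rule on 3]
8. ~(~q | p), 0   [~|-rule on 5]
9. [](p | (~q | p)), 1   [<>-rule on 4: fresh world 1, 0R1]
10. p | (~q | p), 0   [[]-rule on 9 via 1R0]
11. p | (~q | p), 1   [[]-rule on 9 via 1R1]
12. ~q | p, 0   [|-rule on 10 (branches; this branch)]
13. ~q | p, 1   [|-rule on 11 (branches; this branch)]
14. p, 0   [|-rule on 12 (branches; this branch)]
Accessibility: 0R0, 0R1, 1R0, 1R1
Branch closes: p and ~p both at 0.
Every branch closes (one shown): valid in S5.
S4-tableau for the negation ~((<>[](p | (~q | p)) -> (p | (~q | p))) | (p | ~q)):
1. ~((<>[](p | (~q | p)) -> (p | (~q | p))) | (p | ~q)), 0
2. ~(<>[](p | (~q | p)) -> (p | (~q | p))), 0   [~|-rule on 1]
3. ~(p | ~q), 0   [~|-rule on 1]
4. <>[](p | (~q | p)), 0   [~->-rule on 2]
5. ~(p | (~q | p)), 0   [~->-rule on 2]
6. ~p, 0   [~|-rule on 3]
7. q, 0   [~|-rule on 3]
8. ~(~q | p), 0   [~|-rule on 5]
9. [](p | (~q | p)), 1   [<>-rule on 4: fresh world 1, 0R1]
10. p | (~q | p), 1   [[]-rule on 9 via 1R1]
11. ~q | p, 1   [|-rule on 10 (branches; this branch)]
12. p, 1   [|-rule on 11 (branches; this branch)]
Accessibility: 0R0, 0R1, 1R1
Complete open branch: countermodel on an S4-frame, so not valid in S4, nor in K, T (the same frame is also a K-frame and a T-frame).

S5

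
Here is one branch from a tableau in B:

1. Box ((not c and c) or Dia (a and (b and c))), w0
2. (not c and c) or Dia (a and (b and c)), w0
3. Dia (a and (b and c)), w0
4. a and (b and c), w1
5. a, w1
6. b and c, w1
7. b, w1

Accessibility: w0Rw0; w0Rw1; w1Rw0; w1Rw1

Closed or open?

No world carries both an atom and its negation.

Not closed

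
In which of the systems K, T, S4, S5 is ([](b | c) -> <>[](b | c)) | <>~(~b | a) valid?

K-tableau for the negation ~(([](b | c) -> <>[](b | c)) | <>~(~b | a)):
1. ~(([](b | c) -> <>[](b | c)) | <>~(~b | a)), 0
2. ~([](b | c) -> <>[](b | c)), 0
3. ~<>~(~b | a), 0
4. [](b | c), 0
5. ~<>[](b | c), 0
Complete open branch: countermodel on a K-frame, so not valid in K.
T-tableau for the negation ~(([](b | c) -> <>[](b | c)) | <>~(~b | a)):
1. ~(([](b | c) -> <>[](b | c)) | <>~(~b | a)), 0
2. ~([](b | c) -> <>[](b | c)), 0
3. ~<>~(~b | a), 0
4. [](b | c), 0
5. ~<>[](b | c), 0
6. ~b | a, 0
7. b | c, 0
8. ~[](b | c), 0
9. a, 0
10. c, 0
11. ~(b | c), 1
12. ~b, 1
13. ~c, 1
14. ~b | a, 1
15. b | c, 1
16. ~[](b | c), 1
17. a, 1
18. c, 1
Accessibility: 0R0, 0R1, 1R1
Branch closes: c and ~c both at 1.
Every branch closes (one shown): valid in T, hence also in S4, S5 (every theorem of T is a theorem of S4 and S5).

T, S4, S5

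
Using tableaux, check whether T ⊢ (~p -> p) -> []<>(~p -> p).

No, not valid

Tableau for the negation ~((~p -> p) -> []<>(~p -> p)):
1. ~((~p -> p) -> []<>(~p -> p)), w0
2. ~p -> p, w0
3. ~[]<>(~p -> p), w0
4. p, w0
5. ~<>(~p -> p), w1
6. ~(~p -> p), w1
7. ~p, w1
Accessibility: w0Rw0, w0Rw1, w1Rw1
The negation has an open branch (countermodel exists).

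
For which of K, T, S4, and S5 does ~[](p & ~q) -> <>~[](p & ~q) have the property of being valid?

T, S4, S5

K-tableau for the negation ~(~[](p & ~q) -> <>~[](p & ~q)):
1. ~(~[](p & ~q) -> <>~[](p & ~q)), u
2. ~[](p & ~q), u
3. ~<>~[](p & ~q), u
4. ~(p & ~q), v
5. [](p & ~q), v
6. q, v
Accessibility: uRv
Complete open branch: countermodel on a K-frame, so not valid in K.
T-tableau for the negation ~(~[](p & ~q) -> <>~[](p & ~q)):
1. ~(~[](p & ~q) -> <>~[](p & ~q)), u
2. ~[](p & ~q), u
3. ~<>~[](p & ~q), u
4. [](p & ~q), u
5. p & ~q, u
6. p, u
7. ~q, u
8. ~(p & ~q), v
9. [](p & ~q), v
10. p & ~q, v
11. p, v
12. ~q, v
13. q, v
Accessibility: uRu, uRv, vRv
Branch closes: q and ~q both at v.
Every branch closes (one shown): valid in T, hence also in S4, S5 (every theorem of T is a theorem of S4 and S5).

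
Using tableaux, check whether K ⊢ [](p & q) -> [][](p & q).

No, not valid

Tableau for the negation ~([](p & q) -> [][](p & q)):
1. ~([](p & q) -> [][](p & q)), u
2. [](p & q), u
3. ~[][](p & q), u
4. ~[](p & q), v
5. p & q, v
6. p, v
7. q, v
8. ~(p & q), w
9. ~q, w
Accessibility: uRv, vRw
The negation has an open branch (countermodel exists).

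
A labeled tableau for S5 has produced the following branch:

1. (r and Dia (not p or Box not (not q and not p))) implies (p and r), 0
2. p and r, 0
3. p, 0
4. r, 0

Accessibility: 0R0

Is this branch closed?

No atom appears with both signs at the same world.

No, open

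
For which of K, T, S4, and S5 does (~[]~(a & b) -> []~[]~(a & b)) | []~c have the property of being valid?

S4-tableau for the negation ~((~[]~(a & b) -> []~[]~(a & b)) | []~c):
1. ~((~[]~(a & b) -> []~[]~(a & b)) | []~c), 0
2. ~(~[]~(a & b) -> []~[]~(a & b)), 0   [~|-rule on 1]
3. ~[]~c, 0   [~|-rule on 1]
4. ~[]~(a & b), 0   [~->-rule on 2]
5. ~[]~[]~(a & b), 0   [~->-rule on 2]
6. c, 1   [~[]-rule on 3: fresh world 1, 0R1]
7. a & b, 2   [~[]-rule on 4: fresh world 2, 0R2]
8. a, 2   [&-rule on 7]
9. b, 2   [&-rule on 7]
10. []~(a & b), 3   [~[]-rule on 5: fresh world 3, 0R3]
11. ~(a & b), 3   [[]-rule on 10 via 3R3]
12. ~b, 3   [~&-rule on 11 (branches; this branch)]
Accessibility: 0R0, 0R1, 0R2, 0R3, 1R1, 2R2, 3R3
Complete open branch: countermodel on an S4-frame, so not valid in S4, nor in K, T (the same frame is also a K-frame and a T-frame).
S5-tableau for the negation ~((~[]~(a & b) -> []~[]~(a & b)) | []~c):
1. ~((~[]~(a & b) -> []~[]~(a & b)) | []~c), 0
2. ~(~[]~(a & b) -> []~[]~(a & b)), 0   [~|-rule on 1]
3. ~[]~c, 0   [~|-rule on 1]
4. ~[]~(a & b), 0   [~->-rule on 2]
5. ~[]~[]~(a & b), 0   [~->-rule on 2]
6. c, 1   [~[]-rule on 3: fresh world 1, 0R1]
7. a & b, 2   [~[]-rule on 4: fresh world 2, 0R2]
8. a, 2   [&-rule on 7]
9. b, 2   [&-rule on 7]
10. []~(a & b), 3   [~[]-rule on 5: fresh world 3, 0R3]
11. ~(a & b), 0   [[]-rule on 10 via 3R0]
12. ~(a & b), 1   [[]-rule on 10 via 3R1]
13. ~(a & b), 2   [[]-rule on 10 via 3R2]
14. ~(a & b), 3   [[]-rule on 10 via 3R3]
15. ~b, 0   [~&-rule on 11 (branches; this branch)]
16. ~b, 1   [~&-rule on 12 (branches; this branch)]
17. ~b, 2   [~&-rule on 13 (branches; this branch)]
Accessibility: 0R0, 0R1, 0R2, 0R3, 1R0, 1R1, 1R2, 1R3, 2R0, 2R1, 2R2, 2R3, 3R0, 3R1, 3R2, 3R3
Branch closes: b and ~b both at 2.
Every branch closes (one shown): valid in S5.

S5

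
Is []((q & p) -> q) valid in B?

Tableau for the negation ~[]((q & p) -> q):
1. ~[]((q & p) -> q), 0
2. ~((q & p) -> q), 1
3. q & p, 1
4. ~q, 1
5. q, 1
6. p, 1
Accessibility: 0R0, 0R1, 1R0, 1R1
Branch closes: q and ~q both at 1.
All branches of the negation close; one closing branch shown above.

Yes, valid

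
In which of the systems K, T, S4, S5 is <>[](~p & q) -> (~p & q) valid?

S5

S5-tableau for the negation ~(<>[](~p & q) -> (~p & q)):
1. ~(<>[](~p & q) -> (~p & q)), w0
2. <>[](~p & q), w0
3. ~(~p & q), w0
4. ~q, w0
5. [](~p & q), w1
6. ~p & q, w0
7. ~p, w0
8. q, w0
Accessibility: w0Rw0, w0Rw1, w1Rw0, w1Rw1
Branch closes: q and ~q both at w0.
Every branch closes (one shown): valid in S5.
S4-tableau for the negation ~(<>[](~p & q) -> (~p & q)):
1. ~(<>[](~p & q) -> (~p & q)), w0
2. <>[](~p & q), w0
3. ~(~p & q), w0
4. ~q, w0
5. [](~p & q), w1
6. ~p & q, w1
7. ~p, w1
8. q, w1
Accessibility: w0Rw0, w0Rw1, w1Rw1
Complete open branch: countermodel on an S4-frame, so not valid in S4, nor in K, T (the same frame is also a K-frame and a T-frame).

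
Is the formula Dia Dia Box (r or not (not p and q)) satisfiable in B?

1. Dia Dia Box (r or not (not p and q)), w0
2. Dia Box (r or not (not p and q)), w1   [Dia-rule on 1: fresh world w1, w0Rw1]
3. Box (r or not (not p and q)), w2   [Dia-rule on 2: fresh world w2, w1Rw2]
4. r or not (not p and q), w1   [Box-rule on 3 via w2Rw1]
5. r or not (not p and q), w2   [Box-rule on 3 via w2Rw2]
6. not (not p and q), w1   [or-rule on 4 (branches; this branch)]
7. not (not p and q), w2   [or-rule on 5 (branches; this branch)]
8. not q, w1   [neg-and-rule on 6 (branches; this branch)]
9. not q, w2   [neg-and-rule on 7 (branches; this branch)]
Accessibility: w0Rw0, w0Rw1, w1Rw0, w1Rw1, w1Rw2, w2Rw1, w2Rw2

Satisfiable (open branch found)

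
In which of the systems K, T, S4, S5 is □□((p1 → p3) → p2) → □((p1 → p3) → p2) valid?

T, S4, S5

T-tableau for the negation ¬(□□((p1 → p3) → p2) → □((p1 → p3) → p2)):
1. ¬(□□((p1 → p3) → p2) → □((p1 → p3) → p2)), w0
2. □□((p1 → p3) → p2), w0   [¬→-rule on 1]
3. ¬□((p1 → p3) → p2), w0   [¬→-rule on 1]
4. □((p1 → p3) → p2), w0   [□-rule on 2 via w0Rw0]
5. (p1 → p3) → p2, w0   [□-rule on 4 via w0Rw0]
6. ¬(p1 → p3), w0   [→-rule on 5 (branches; this branch)]
7. p1, w0   [¬→-rule on 6]
8. ¬p3, w0   [¬→-rule on 6]
9. ¬((p1 → p3) → p2), w1   [¬□-rule on 3: fresh world w1, w0Rw1]
10. p1 → p3, w1   [¬→-rule on 9]
11. ¬p2, w1   [¬→-rule on 9]
12. □((p1 → p3) → p2), w1   [□-rule on 2 via w0Rw1]
13. (p1 → p3) → p2, w1   [□-rule on 4 via w0Rw1]
14. p3, w1   [→-rule on 10 (branches; this branch)]
15. ¬(p1 → p3), w1   [→-rule on 13 (branches; this branch)]
16. p1, w1   [¬→-rule on 15]
17. ¬p3, w1   [¬→-rule on 15]
Accessibility: w0Rw0, w0Rw1, w1Rw1
Branch closes: p3 and ¬p3 both at w1.
Every branch closes (one shown): valid in T, hence also in S4, S5 (every theorem of T is a theorem of S4 and S5).
K-tableau for the negation ¬(□□((p1 → p3) → p2) → □((p1 → p3) → p2)):
1. ¬(□□((p1 → p3) → p2) → □((p1 → p3) → p2)), w0
2. □□((p1 → p3) → p2), w0   [¬→-rule on 1]
3. ¬□((p1 → p3) → p2), w0   [¬→-rule on 1]
4. ¬((p1 → p3) → p2), w1   [¬□-rule on 3: fresh world w1, w0Rw1]
5. p1 → p3, w1   [¬→-rule on 4]
6. ¬p2, w1   [¬→-rule on 4]
7. □((p1 → p3) → p2), w1   [□-rule on 2 via w0Rw1]
8. p3, w1   [→-rule on 5 (branches; this branch)]
Accessibility: w0Rw1
Complete open branch: countermodel on a K-frame, so not valid in K.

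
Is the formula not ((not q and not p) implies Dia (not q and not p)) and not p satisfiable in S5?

1. not ((not q and not p) implies Dia (not q and not p)) and not p, u
2. not ((not q and not p) implies Dia (not q and not p)), u   [and-rule on 1]
3. not p, u   [and-rule on 1]
4. not q and not p, u   [neg-implies-rule on 2]
5. not Dia (not q and not p), u   [neg-implies-rule on 2]
6. not q, u   [and-rule on 4]
7. not (not q and not p), u   [neg-Dia-rule on 5 via uRu]
8. p, u   [neg-and-rule on 7 (branches; this branch)]
Accessibility: uRu
Branch closes: p and not p both at u.
All branches of the tableau close; one closing branch shown above.

No, unsatisfiable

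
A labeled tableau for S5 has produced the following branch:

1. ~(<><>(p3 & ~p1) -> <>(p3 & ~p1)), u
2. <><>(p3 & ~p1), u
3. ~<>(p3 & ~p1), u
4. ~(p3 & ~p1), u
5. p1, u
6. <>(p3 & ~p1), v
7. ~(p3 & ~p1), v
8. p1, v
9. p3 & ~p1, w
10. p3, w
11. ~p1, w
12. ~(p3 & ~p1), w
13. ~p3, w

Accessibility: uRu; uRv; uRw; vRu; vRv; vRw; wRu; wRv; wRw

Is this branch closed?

Both p3 and ~p3 appear at w.

Closed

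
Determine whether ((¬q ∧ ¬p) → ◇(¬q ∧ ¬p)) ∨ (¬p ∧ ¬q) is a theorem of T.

Valid

Tableau for the negation ¬(((¬q ∧ ¬p) → ◇(¬q ∧ ¬p)) ∨ (¬p ∧ ¬q)):
1. ¬(((¬q ∧ ¬p) → ◇(¬q ∧ ¬p)) ∨ (¬p ∧ ¬q)), w0
2. ¬((¬q ∧ ¬p) → ◇(¬q ∧ ¬p)), w0   [¬∨-rule on 1]
3. ¬(¬p ∧ ¬q), w0   [¬∨-rule on 1]
4. ¬q ∧ ¬p, w0   [¬→-rule on 2]
5. ¬◇(¬q ∧ ¬p), w0   [¬→-rule on 2]
6. ¬q, w0   [∧-rule on 4]
7. ¬p, w0   [∧-rule on 4]
8. ¬(¬q ∧ ¬p), w0   [¬◇-rule on 5 via w0Rw0]
9. q, w0   [¬∧-rule on 3 (branches; this branch)]
Accessibility: w0Rw0
Branch closes: q and ¬q both at w0.
All branches of the negation close; one closing branch shown above.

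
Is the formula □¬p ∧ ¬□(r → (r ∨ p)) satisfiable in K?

Unsatisfiable (every branch closes)

1. □¬p ∧ ¬□(r → (r ∨ p)), u
2. □¬p, u
3. ¬□(r → (r ∨ p)), u
4. ¬(r → (r ∨ p)), v
5. r, v
6. ¬(r ∨ p), v
7. ¬r, v
8. ¬p, v
Accessibility: uRv
Branch closes: r and ¬r both at v.
(One branch shown.) All branches close.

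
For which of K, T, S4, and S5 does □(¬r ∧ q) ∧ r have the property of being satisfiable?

K

T-tableau for the formula:
1. □(¬r ∧ q) ∧ r, 0
2. □(¬r ∧ q), 0   [∧-rule on 1]
3. r, 0   [∧-rule on 1]
4. ¬r ∧ q, 0   [□-rule on 2 via 0R0]
5. ¬r, 0   [∧-rule on 4]
6. q, 0   [∧-rule on 4]
Accessibility: 0R0
Branch closes: r and ¬r both at 0.
Every branch closes (one shown): unsatisfiable in T, hence also in S4, S5 (every S4/S5-frame is a T-frame).
K-tableau for the formula:
1. □(¬r ∧ q) ∧ r, 0
2. □(¬r ∧ q), 0   [∧-rule on 1]
3. r, 0   [∧-rule on 1]
Complete open branch: satisfiable in K.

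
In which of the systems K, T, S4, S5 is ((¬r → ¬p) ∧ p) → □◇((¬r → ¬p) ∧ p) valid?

S5

S5-tableau for the negation ¬(((¬r → ¬p) ∧ p) → □◇((¬r → ¬p) ∧ p)):
1. ¬(((¬r → ¬p) ∧ p) → □◇((¬r → ¬p) ∧ p)), u
2. (¬r → ¬p) ∧ p, u
3. ¬□◇((¬r → ¬p) ∧ p), u
4. ¬r → ¬p, u
5. p, u
6. r, u
7. ¬◇((¬r → ¬p) ∧ p), v
8. ¬((¬r → ¬p) ∧ p), u
9. ¬((¬r → ¬p) ∧ p), v
10. ¬(¬r → ¬p), u
11. ¬r, u
Accessibility: uRu, uRv, vRu, vRv
Branch closes: r and ¬r both at u.
Every branch closes (one shown): valid in S5.
S4-tableau for the negation ¬(((¬r → ¬p) ∧ p) → □◇((¬r → ¬p) ∧ p)):
1. ¬(((¬r → ¬p) ∧ p) → □◇((¬r → ¬p) ∧ p)), u
2. (¬r → ¬p) ∧ p, u
3. ¬□◇((¬r → ¬p) ∧ p), u
4. ¬r → ¬p, u
5. p, u
6. r, u
7. ¬◇((¬r → ¬p) ∧ p), v
8. ¬((¬r → ¬p) ∧ p), v
9. ¬p, v
Accessibility: uRu, uRv, vRv
Complete open branch: countermodel on an S4-frame, so not valid in S4, nor in K, T (the same frame is also a K-frame and a T-frame).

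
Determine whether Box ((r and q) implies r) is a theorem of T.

Valid

Tableau for the negation not Box ((r and q) implies r):
1. not Box ((r and q) implies r), 0
2. not ((r and q) implies r), 1
3. r and q, 1
4. not r, 1
5. r, 1
6. q, 1
Accessibility: 0R0, 0R1, 1R1
Branch closes: r and not r both at 1.
All branches of the negation close; one closing branch shown above.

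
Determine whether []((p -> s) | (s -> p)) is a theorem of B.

Tableau for the negation ~[]((p -> s) | (s -> p)):
1. ~[]((p -> s) | (s -> p)), w0
2. ~((p -> s) | (s -> p)), w1
3. ~(p -> s), w1
4. ~(s -> p), w1
5. p, w1
6. ~s, w1
7. s, w1
8. ~p, w1
Accessibility: w0Rw0, w0Rw1, w1Rw0, w1Rw1
Branch closes: s and ~s both at w1.
Every branch of the negation's tableau closes; the branch above is one of them.

Valid in B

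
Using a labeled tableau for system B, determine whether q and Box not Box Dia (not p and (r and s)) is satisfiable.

Satisfiable

1. q and Box not Box Dia (not p and (r and s)), 0
2. q, 0
3. Box not Box Dia (not p and (r and s)), 0
4. not Box Dia (not p and (r and s)), 0
5. not Dia (not p and (r and s)), 1
6. not Box Dia (not p and (r and s)), 1
7. not (not p and (r and s)), 0
8. not (not p and (r and s)), 1
9. not (r and s), 0
10. not (r and s), 1
11. not s, 0
12. not s, 1
13. not Dia (not p and (r and s)), 2
14. not (not p and (r and s)), 2
15. not (r and s), 2
16. not s, 2
Accessibility: 0R0, 0R1, 1R0, 1R1, 1R2, 2R1, 2R2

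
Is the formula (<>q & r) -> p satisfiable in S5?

Yes, satisfiable

1. (<>q & r) -> p, u
2. p, u
Accessibility: uRu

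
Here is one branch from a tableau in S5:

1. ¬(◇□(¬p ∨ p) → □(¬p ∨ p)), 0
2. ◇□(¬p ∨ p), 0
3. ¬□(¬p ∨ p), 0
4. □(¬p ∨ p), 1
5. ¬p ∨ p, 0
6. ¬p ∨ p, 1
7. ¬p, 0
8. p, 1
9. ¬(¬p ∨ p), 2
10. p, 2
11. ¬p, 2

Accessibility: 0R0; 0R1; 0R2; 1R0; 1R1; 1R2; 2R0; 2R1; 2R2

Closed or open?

Yes, closed

Both p and ¬p appear at 2.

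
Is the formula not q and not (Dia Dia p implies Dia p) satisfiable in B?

Satisfiable

1. not q and not (Dia Dia p implies Dia p), u
2. not q, u
3. not (Dia Dia p implies Dia p), u
4. Dia Dia p, u
5. not Dia p, u
6. not p, u
7. Dia p, v
8. not p, v
9. p, w
Accessibility: uRu, uRv, vRu, vRv, vRw, wRv, wRw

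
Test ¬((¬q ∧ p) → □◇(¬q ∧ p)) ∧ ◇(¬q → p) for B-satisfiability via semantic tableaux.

No, unsatisfiable

1. ¬((¬q ∧ p) → □◇(¬q ∧ p)) ∧ ◇(¬q → p), 0
2. ¬((¬q ∧ p) → □◇(¬q ∧ p)), 0
3. ◇(¬q → p), 0
4. ¬q ∧ p, 0
5. ¬□◇(¬q ∧ p), 0
6. ¬q, 0
7. p, 0
8. ¬q → p, 1
9. p, 1
10. ¬◇(¬q ∧ p), 2
11. ¬(¬q ∧ p), 0
12. ¬(¬q ∧ p), 2
13. ¬p, 0
Accessibility: 0R0, 0R1, 0R2, 1R0, 1R1, 2R0, 2R2
Branch closes: p and ¬p both at 0.
(One branch shown.) All branches close.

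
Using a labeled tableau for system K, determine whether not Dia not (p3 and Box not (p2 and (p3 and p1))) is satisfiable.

Satisfiable

1. not Dia not (p3 and Box not (p2 and (p3 and p1))), 0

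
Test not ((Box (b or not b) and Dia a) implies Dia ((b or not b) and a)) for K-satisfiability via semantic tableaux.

1. not ((Box (b or not b) and Dia a) implies Dia ((b or not b) and a)), u
2. Box (b or not b) and Dia a, u
3. not Dia ((b or not b) and a), u
4. Box (b or not b), u
5. Dia a, u
6. a, v
7. not ((b or not b) and a), v
8. b or not b, v
9. not (b or not b), v
10. not b, v
11. b, v
Accessibility: uRv
Branch closes: b and not b both at v.
All branches of the tableau close; one closing branch shown above.

Unsatisfiable (every branch closes)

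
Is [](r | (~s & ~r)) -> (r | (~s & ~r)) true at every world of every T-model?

Yes, valid

Tableau for the negation ~([](r | (~s & ~r)) -> (r | (~s & ~r))):
1. ~([](r | (~s & ~r)) -> (r | (~s & ~r))), 0
2. [](r | (~s & ~r)), 0
3. ~(r | (~s & ~r)), 0
4. ~r, 0
5. ~(~s & ~r), 0
6. r | (~s & ~r), 0
7. s, 0
8. ~s & ~r, 0
9. ~s, 0
Accessibility: 0R0
Branch closes: s and ~s both at 0.
Every branch of the negation's tableau closes; the branch above is one of them.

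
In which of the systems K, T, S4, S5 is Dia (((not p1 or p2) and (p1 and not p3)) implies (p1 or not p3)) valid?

T, S4, S5

T-tableau for the negation not Dia (((not p1 or p2) and (p1 and not p3)) implies (p1 or not p3)):
1. not Dia (((not p1 or p2) and (p1 and not p3)) implies (p1 or not p3)), u
2. not (((not p1 or p2) and (p1 and not p3)) implies (p1 or not p3)), u
3. (not p1 or p2) and (p1 and not p3), u
4. not (p1 or not p3), u
5. not p1 or p2, u
6. p1 and not p3, u
7. not p1, u
8. p3, u
9. p1, u
10. not p3, u
Accessibility: uRu
Branch closes: p1 and not p1 both at u.
Every branch closes (one shown): valid in T, hence also in S4, S5 (every theorem of T is a theorem of S4 and S5).
K-tableau for the negation not Dia (((not p1 or p2) and (p1 and not p3)) implies (p1 or not p3)):
1. not Dia (((not p1 or p2) and (p1 and not p3)) implies (p1 or not p3)), u
Complete open branch: countermodel on a K-frame, so not valid in K.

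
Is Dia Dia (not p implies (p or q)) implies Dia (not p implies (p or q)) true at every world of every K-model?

Tableau for the negation not (Dia Dia (not p implies (p or q)) implies Dia (not p implies (p or q))):
1. not (Dia Dia (not p implies (p or q)) implies Dia (not p implies (p or q))), w0
2. Dia Dia (not p implies (p or q)), w0   [neg-implies-rule on 1]
3. not Dia (not p implies (p or q)), w0   [neg-implies-rule on 1]
4. Dia (not p implies (p or q)), w1   [Dia-rule on 2: fresh world w1, w0Rw1]
5. not (not p implies (p or q)), w1   [neg-Dia-rule on 3 via w0Rw1]
6. not p, w1   [neg-implies-rule on 5]
7. not (p or q), w1   [neg-implies-rule on 5]
8. not q, w1   [neg-or-rule on 7]
9. not p implies (p or q), w2   [Dia-rule on 4: fresh world w2, w1Rw2]
10. p or q, w2   [implies-rule on 9 (branches; this branch)]
11. q, w2   [or-rule on 10 (branches; this branch)]
Accessibility: w0Rw1, w1Rw2
The negation has an open branch (countermodel exists).

Invalid (countermodel exists)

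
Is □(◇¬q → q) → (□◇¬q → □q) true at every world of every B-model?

Valid

Tableau for the negation ¬(□(◇¬q → q) → (□◇¬q → □q)):
1. ¬(□(◇¬q → q) → (□◇¬q → □q)), u
2. □(◇¬q → q), u   [¬→-rule on 1]
3. ¬(□◇¬q → □q), u   [¬→-rule on 1]
4. □◇¬q, u   [¬→-rule on 3]
5. ¬□q, u   [¬→-rule on 3]
6. ◇¬q → q, u   [□-rule on 2 via uRu]
7. ◇¬q, u   [□-rule on 4 via uRu]
8. q, u   [→-rule on 6 (branches; this branch)]
9. ¬q, v   [¬□-rule on 5: fresh world v, uRv]
10. ◇¬q → q, v   [□-rule on 2 via uRv]
11. ◇¬q, v   [□-rule on 4 via uRv]
12. ¬◇¬q, v   [→-rule on 10 (branches; this branch)]
13. q, v   [¬◇-rule on 12 via vRv]
Accessibility: uRu, uRv, vRu, vRv
Branch closes: q and ¬q both at v.
All branches of the negation close; one closing branch shown above.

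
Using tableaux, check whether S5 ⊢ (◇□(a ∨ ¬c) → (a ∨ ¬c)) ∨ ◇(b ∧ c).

Yes, valid

Tableau for the negation ¬((◇□(a ∨ ¬c) → (a ∨ ¬c)) ∨ ◇(b ∧ c)):
1. ¬((◇□(a ∨ ¬c) → (a ∨ ¬c)) ∨ ◇(b ∧ c)), w0
2. ¬(◇□(a ∨ ¬c) → (a ∨ ¬c)), w0
3. ¬◇(b ∧ c), w0
4. ◇□(a ∨ ¬c), w0
5. ¬(a ∨ ¬c), w0
6. ¬a, w0
7. c, w0
8. ¬(b ∧ c), w0
9. ¬b, w0
10. □(a ∨ ¬c), w1
11. ¬(b ∧ c), w1
12. a ∨ ¬c, w0
13. a ∨ ¬c, w1
14. ¬c, w1
15. ¬c, w0
Accessibility: w0Rw0, w0Rw1, w1Rw0, w1Rw1
Branch closes: c and ¬c both at w0.
All branches of the negation close; one closing branch shown above.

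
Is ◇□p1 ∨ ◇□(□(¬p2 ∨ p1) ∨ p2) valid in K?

Tableau for the negation ¬(◇□p1 ∨ ◇□(□(¬p2 ∨ p1) ∨ p2)):
1. ¬(◇□p1 ∨ ◇□(□(¬p2 ∨ p1) ∨ p2)), 0
2. ¬◇□p1, 0
3. ¬◇□(□(¬p2 ∨ p1) ∨ p2), 0
The negation has an open branch (countermodel exists).

No, not valid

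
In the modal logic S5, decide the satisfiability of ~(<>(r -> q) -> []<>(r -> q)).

No, unsatisfiable

1. ~(<>(r -> q) -> []<>(r -> q)), 0
2. <>(r -> q), 0
3. ~[]<>(r -> q), 0
4. r -> q, 1
5. q, 1
6. ~<>(r -> q), 2
7. ~(r -> q), 0
8. r, 0
9. ~q, 0
10. ~(r -> q), 1
11. r, 1
12. ~q, 1
Accessibility: 0R0, 0R1, 0R2, 1R0, 1R1, 1R2, 2R0, 2R1, 2R2
Branch closes: q and ~q both at 1.
All branches of the tableau close; one closing branch shown above.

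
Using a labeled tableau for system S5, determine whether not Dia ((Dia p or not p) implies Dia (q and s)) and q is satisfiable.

Yes, satisfiable

1. not Dia ((Dia p or not p) implies Dia (q and s)) and q, u
2. not Dia ((Dia p or not p) implies Dia (q and s)), u
3. q, u
4. not ((Dia p or not p) implies Dia (q and s)), u
5. Dia p or not p, u
6. not Dia (q and s), u
7. not (q and s), u
8. not p, u
9. not s, u
Accessibility: uRu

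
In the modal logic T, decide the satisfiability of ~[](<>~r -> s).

1. ~[](<>~r -> s), u
2. ~(<>~r -> s), v
3. <>~r, v
4. ~s, v
5. ~r, w
Accessibility: uRu, uRv, vRv, vRw, wRw

Satisfiable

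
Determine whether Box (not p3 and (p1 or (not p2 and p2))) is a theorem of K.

Invalid (countermodel exists)

Tableau for the negation not Box (not p3 and (p1 or (not p2 and p2))):
1. not Box (not p3 and (p1 or (not p2 and p2))), u
2. not (not p3 and (p1 or (not p2 and p2))), v   [neg-Box-rule on 1: fresh world v, uRv]
3. not (p1 or (not p2 and p2)), v   [neg-and-rule on 2 (branches; this branch)]
4. not p1, v   [neg-or-rule on 3]
5. not (not p2 and p2), v   [neg-or-rule on 3]
6. not p2, v   [neg-and-rule on 5 (branches; this branch)]
Accessibility: uRv
The negation has an open branch (countermodel exists).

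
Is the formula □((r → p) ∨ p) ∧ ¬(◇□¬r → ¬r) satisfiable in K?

Satisfiable

1. □((r → p) ∨ p) ∧ ¬(◇□¬r → ¬r), u
2. □((r → p) ∨ p), u   [∧-rule on 1]
3. ¬(◇□¬r → ¬r), u   [∧-rule on 1]
4. ◇□¬r, u   [¬→-rule on 3]
5. r, u   [¬→-rule on 3]
6. □¬r, v   [◇-rule on 4: fresh world v, uRv]
7. (r → p) ∨ p, v   [□-rule on 2 via uRv]
8. p, v   [∨-rule on 7 (branches; this branch)]
Accessibility: uRv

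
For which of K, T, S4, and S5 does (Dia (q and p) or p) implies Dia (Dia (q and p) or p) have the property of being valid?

T-tableau for the negation not ((Dia (q and p) or p) implies Dia (Dia (q and p) or p)):
1. not ((Dia (q and p) or p) implies Dia (Dia (q and p) or p)), w0
2. Dia (q and p) or p, w0
3. not Dia (Dia (q and p) or p), w0
4. not (Dia (q and p) or p), w0
5. not Dia (q and p), w0
6. not p, w0
7. not (q and p), w0
8. Dia (q and p), w0
9. q and p, w1
10. q, w1
11. p, w1
12. not (Dia (q and p) or p), w1
13. not Dia (q and p), w1
14. not p, w1
Accessibility: w0Rw0, w0Rw1, w1Rw1
Branch closes: p and not p both at w1.
Every branch closes (one shown): valid in T, hence also in S4, S5 (every theorem of T is a theorem of S4 and S5).
K-tableau for the negation not ((Dia (q and p) or p) implies Dia (Dia (q and p) or p)):
1. not ((Dia (q and p) or p) implies Dia (Dia (q and p) or p)), w0
2. Dia (q and p) or p, w0
3. not Dia (Dia (q and p) or p), w0
4. p, w0
Complete open branch: countermodel on a K-frame, so not valid in K.

T, S4, S5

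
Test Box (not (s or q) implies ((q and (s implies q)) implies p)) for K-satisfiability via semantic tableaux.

Satisfiable

1. Box (not (s or q) implies ((q and (s implies q)) implies p)), u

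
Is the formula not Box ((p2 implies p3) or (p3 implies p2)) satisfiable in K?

1. not Box ((p2 implies p3) or (p3 implies p2)), 0
2. not ((p2 implies p3) or (p3 implies p2)), 1
3. not (p2 implies p3), 1
4. not (p3 implies p2), 1
5. p2, 1
6. not p3, 1
7. p3, 1
8. not p2, 1
Accessibility: 0R1
Branch closes: p3 and not p3 both at 1.
All branches of the tableau close; one closing branch shown above.

Unsatisfiable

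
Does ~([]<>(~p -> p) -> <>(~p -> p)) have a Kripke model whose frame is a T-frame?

No, unsatisfiable

1. ~([]<>(~p -> p) -> <>(~p -> p)), 0
2. []<>(~p -> p), 0
3. ~<>(~p -> p), 0
4. <>(~p -> p), 0
5. ~(~p -> p), 0
6. ~p, 0
7. ~p -> p, 1
8. <>(~p -> p), 1
9. ~(~p -> p), 1
10. ~p, 1
11. p, 1
Accessibility: 0R0, 0R1, 1R1
Branch closes: p and ~p both at 1.
Every branch closes; the branch above is one of them.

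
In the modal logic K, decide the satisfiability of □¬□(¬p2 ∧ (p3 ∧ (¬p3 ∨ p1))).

Satisfiable (open branch found)

1. □¬□(¬p2 ∧ (p3 ∧ (¬p3 ∨ p1))), w0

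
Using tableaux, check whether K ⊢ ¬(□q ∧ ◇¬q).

Tableau for the negation □q ∧ ◇¬q:
1. □q ∧ ◇¬q, 0
2. □q, 0   [∧-rule on 1]
3. ◇¬q, 0   [∧-rule on 1]
4. ¬q, 1   [◇-rule on 3: fresh world 1, 0R1]
5. q, 1   [□-rule on 2 via 0R1]
Accessibility: 0R1
Branch closes: q and ¬q both at 1.
All branches of the negation close; one closing branch shown above.

Valid in K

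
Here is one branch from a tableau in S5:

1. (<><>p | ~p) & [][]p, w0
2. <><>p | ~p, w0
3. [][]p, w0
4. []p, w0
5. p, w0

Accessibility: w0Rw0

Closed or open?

No atom appears with both signs at the same world.

Not closed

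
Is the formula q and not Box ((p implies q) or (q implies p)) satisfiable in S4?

1. q and not Box ((p implies q) or (q implies p)), w0
2. q, w0
3. not Box ((p implies q) or (q implies p)), w0
4. not ((p implies q) or (q implies p)), w1
5. not (p implies q), w1
6. not (q implies p), w1
7. p, w1
8. not q, w1
9. q, w1
10. not p, w1
Accessibility: w0Rw0, w0Rw1, w1Rw1
Branch closes: q and not q both at w1.
(One branch shown.) All branches close.

Unsatisfiable (every branch closes)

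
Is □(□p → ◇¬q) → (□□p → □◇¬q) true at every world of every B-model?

Yes, valid

Tableau for the negation ¬(□(□p → ◇¬q) → (□□p → □◇¬q)):
1. ¬(□(□p → ◇¬q) → (□□p → □◇¬q)), u
2. □(□p → ◇¬q), u
3. ¬(□□p → □◇¬q), u
4. □□p, u
5. ¬□◇¬q, u
6. □p → ◇¬q, u
7. □p, u
8. p, u
9. ◇¬q, u
10. ¬◇¬q, v
11. □p → ◇¬q, v
12. □p, v
13. p, v
14. q, u
15. q, v
16. ¬□p, v
17. ¬q, w
18. □p → ◇¬q, w
19. □p, w
20. p, w
21. ◇¬q, w
22. ¬p, x
23. q, x
24. p, x
Accessibility: uRu, uRv, uRw, vRu, vRv, vRx, wRu, wRw, xRv, xRx
Branch closes: p and ¬p both at x.
Every branch of the negation's tableau closes; the branch above is one of them.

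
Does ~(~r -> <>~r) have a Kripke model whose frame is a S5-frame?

No, unsatisfiable

1. ~(~r -> <>~r), w0
2. ~r, w0   [~->-rule on 1]
3. ~<>~r, w0   [~->-rule on 1]
4. r, w0   [~<>-rule on 3 via w0Rw0]
Accessibility: w0Rw0
Branch closes: r and ~r both at w0.
Every branch closes; the branch above is one of them.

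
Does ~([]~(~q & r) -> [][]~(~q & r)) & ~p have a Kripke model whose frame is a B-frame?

Satisfiable (open branch found)

1. ~([]~(~q & r) -> [][]~(~q & r)) & ~p, u
2. ~([]~(~q & r) -> [][]~(~q & r)), u
3. ~p, u
4. []~(~q & r), u
5. ~[][]~(~q & r), u
6. ~(~q & r), u
7. ~r, u
8. ~[]~(~q & r), v
9. ~(~q & r), v
10. ~r, v
11. ~q & r, w
12. ~q, w
13. r, w
Accessibility: uRu, uRv, vRu, vRv, vRw, wRv, wRw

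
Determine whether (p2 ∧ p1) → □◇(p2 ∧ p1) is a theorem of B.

Valid

Tableau for the negation ¬((p2 ∧ p1) → □◇(p2 ∧ p1)):
1. ¬((p2 ∧ p1) → □◇(p2 ∧ p1)), w0
2. p2 ∧ p1, w0
3. ¬□◇(p2 ∧ p1), w0
4. p2, w0
5. p1, w0
6. ¬◇(p2 ∧ p1), w1
7. ¬(p2 ∧ p1), w0
8. ¬(p2 ∧ p1), w1
9. ¬p1, w0
Accessibility: w0Rw0, w0Rw1, w1Rw0, w1Rw1
Branch closes: p1 and ¬p1 both at w0.
All branches of the negation close; one closing branch shown above.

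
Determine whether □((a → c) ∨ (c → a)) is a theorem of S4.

Yes, valid

Tableau for the negation ¬□((a → c) ∨ (c → a)):
1. ¬□((a → c) ∨ (c → a)), 0
2. ¬((a → c) ∨ (c → a)), 1
3. ¬(a → c), 1
4. ¬(c → a), 1
5. a, 1
6. ¬c, 1
7. c, 1
8. ¬a, 1
Accessibility: 0R0, 0R1, 1R1
Branch closes: c and ¬c both at 1.
Every branch of the negation's tableau closes; the branch above is one of them.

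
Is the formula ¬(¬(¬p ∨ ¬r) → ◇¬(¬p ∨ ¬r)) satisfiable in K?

Yes, satisfiable

1. ¬(¬(¬p ∨ ¬r) → ◇¬(¬p ∨ ¬r)), u
2. ¬(¬p ∨ ¬r), u   [¬→-rule on 1]
3. ¬◇¬(¬p ∨ ¬r), u   [¬→-rule on 1]
4. p, u   [¬∨-rule on 2]
5. r, u   [¬∨-rule on 2]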